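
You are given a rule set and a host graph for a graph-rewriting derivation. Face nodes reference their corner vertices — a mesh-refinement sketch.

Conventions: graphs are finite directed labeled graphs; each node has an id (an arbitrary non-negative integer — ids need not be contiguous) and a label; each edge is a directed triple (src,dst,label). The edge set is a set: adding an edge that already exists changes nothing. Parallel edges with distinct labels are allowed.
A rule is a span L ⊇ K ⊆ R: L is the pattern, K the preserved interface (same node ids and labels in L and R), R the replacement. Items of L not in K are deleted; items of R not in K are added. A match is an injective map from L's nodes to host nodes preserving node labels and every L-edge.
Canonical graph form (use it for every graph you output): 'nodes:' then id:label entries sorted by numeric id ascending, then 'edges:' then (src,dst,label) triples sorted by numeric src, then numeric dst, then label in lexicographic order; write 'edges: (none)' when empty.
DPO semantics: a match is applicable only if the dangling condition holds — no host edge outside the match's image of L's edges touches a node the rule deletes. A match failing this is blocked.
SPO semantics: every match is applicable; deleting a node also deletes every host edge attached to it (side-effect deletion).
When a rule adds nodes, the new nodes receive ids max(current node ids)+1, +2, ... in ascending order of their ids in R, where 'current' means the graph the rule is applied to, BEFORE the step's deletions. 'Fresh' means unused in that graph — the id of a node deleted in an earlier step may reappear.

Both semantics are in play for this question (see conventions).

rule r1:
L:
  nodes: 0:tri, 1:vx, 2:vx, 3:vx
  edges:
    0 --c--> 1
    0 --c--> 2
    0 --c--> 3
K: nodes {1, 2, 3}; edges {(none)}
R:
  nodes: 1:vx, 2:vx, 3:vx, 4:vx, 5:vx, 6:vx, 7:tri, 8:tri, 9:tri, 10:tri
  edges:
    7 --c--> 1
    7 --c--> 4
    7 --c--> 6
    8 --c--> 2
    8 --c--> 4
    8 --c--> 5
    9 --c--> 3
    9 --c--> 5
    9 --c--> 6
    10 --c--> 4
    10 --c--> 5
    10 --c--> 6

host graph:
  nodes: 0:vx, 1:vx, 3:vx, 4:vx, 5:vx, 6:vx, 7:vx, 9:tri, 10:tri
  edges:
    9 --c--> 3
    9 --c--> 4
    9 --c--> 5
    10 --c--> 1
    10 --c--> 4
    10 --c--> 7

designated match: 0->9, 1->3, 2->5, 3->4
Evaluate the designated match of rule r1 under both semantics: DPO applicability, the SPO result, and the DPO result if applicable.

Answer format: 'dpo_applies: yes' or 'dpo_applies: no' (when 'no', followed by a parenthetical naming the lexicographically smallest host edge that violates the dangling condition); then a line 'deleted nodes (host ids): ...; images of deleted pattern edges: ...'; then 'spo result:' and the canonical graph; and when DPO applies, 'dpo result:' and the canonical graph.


dpo_applies: yes
deleted nodes (host ids): 9; images of deleted pattern edges: (9,3,c); (9,4,c); (9,5,c)
spo result:
nodes: 0:vx, 1:vx, 3:vx, 4:vx, 5:vx, 6:vx, 7:vx, 10:tri, 11:vx, 12:vx, 13:vx, 14:tri, 15:tri, 16:tri, 17:tri
edges: (10,1,c); (10,4,c); (10,7,c); (14,3,c); (14,11,c); (14,13,c); (15,5,c); (15,11,c); (15,12,c); (16,4,c); (16,12,c); (16,13,c); (17,11,c); (17,12,c); (17,13,c)
dpo result:
nodes: 0:vx, 1:vx, 3:vx, 4:vx, 5:vx, 6:vx, 7:vx, 10:tri, 11:vx, 12:vx, 13:vx, 14:tri, 15:tri, 16:tri, 17:tri
edges: (10,1,c); (10,4,c); (10,7,c); (14,3,c); (14,11,c); (14,13,c); (15,5,c); (15,11,c); (15,12,c); (16,4,c); (16,12,c); (16,13,c); (17,11,c); (17,12,c); (17,13,c)


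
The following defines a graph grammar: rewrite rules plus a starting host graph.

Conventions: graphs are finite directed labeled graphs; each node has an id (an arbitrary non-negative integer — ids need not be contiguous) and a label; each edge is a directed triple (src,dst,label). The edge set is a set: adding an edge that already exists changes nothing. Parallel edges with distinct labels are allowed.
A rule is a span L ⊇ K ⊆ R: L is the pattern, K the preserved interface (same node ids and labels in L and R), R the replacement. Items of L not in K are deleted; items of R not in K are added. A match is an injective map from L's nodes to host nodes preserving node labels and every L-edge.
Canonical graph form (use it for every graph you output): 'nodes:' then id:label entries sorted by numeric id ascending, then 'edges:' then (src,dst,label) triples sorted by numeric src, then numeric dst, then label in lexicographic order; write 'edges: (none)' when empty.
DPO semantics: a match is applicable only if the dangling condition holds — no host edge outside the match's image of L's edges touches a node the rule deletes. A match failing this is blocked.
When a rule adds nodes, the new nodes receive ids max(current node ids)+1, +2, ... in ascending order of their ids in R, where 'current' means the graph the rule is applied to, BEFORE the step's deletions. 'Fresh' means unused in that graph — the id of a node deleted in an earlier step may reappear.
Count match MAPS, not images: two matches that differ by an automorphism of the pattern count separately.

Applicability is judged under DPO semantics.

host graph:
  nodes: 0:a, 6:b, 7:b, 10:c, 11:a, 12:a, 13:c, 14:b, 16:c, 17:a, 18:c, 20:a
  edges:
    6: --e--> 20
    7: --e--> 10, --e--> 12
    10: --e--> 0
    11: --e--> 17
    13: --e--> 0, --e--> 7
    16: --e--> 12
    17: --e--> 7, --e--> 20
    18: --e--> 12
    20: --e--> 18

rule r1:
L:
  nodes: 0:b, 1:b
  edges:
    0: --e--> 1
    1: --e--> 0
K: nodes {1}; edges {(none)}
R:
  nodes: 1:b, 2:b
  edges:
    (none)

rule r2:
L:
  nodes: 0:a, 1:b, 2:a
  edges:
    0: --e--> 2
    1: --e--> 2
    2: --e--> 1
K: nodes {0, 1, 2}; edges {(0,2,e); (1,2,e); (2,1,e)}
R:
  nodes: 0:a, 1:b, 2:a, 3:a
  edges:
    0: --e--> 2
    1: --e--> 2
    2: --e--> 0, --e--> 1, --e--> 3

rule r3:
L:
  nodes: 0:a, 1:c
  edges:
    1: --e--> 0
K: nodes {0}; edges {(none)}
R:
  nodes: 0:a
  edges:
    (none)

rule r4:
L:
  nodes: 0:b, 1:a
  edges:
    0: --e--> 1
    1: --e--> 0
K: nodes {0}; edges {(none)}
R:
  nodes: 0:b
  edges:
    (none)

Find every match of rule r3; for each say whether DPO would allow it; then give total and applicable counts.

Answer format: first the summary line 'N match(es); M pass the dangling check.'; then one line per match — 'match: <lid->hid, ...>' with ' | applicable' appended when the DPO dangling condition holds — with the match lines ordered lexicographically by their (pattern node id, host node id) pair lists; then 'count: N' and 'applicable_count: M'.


4 match(es); 1 pass the dangling check.
match: 0->0, 1->10
match: 0->0, 1->13
match: 0->12, 1->16 | applicable
match: 0->12, 1->18
count: 4
applicable_count: 1


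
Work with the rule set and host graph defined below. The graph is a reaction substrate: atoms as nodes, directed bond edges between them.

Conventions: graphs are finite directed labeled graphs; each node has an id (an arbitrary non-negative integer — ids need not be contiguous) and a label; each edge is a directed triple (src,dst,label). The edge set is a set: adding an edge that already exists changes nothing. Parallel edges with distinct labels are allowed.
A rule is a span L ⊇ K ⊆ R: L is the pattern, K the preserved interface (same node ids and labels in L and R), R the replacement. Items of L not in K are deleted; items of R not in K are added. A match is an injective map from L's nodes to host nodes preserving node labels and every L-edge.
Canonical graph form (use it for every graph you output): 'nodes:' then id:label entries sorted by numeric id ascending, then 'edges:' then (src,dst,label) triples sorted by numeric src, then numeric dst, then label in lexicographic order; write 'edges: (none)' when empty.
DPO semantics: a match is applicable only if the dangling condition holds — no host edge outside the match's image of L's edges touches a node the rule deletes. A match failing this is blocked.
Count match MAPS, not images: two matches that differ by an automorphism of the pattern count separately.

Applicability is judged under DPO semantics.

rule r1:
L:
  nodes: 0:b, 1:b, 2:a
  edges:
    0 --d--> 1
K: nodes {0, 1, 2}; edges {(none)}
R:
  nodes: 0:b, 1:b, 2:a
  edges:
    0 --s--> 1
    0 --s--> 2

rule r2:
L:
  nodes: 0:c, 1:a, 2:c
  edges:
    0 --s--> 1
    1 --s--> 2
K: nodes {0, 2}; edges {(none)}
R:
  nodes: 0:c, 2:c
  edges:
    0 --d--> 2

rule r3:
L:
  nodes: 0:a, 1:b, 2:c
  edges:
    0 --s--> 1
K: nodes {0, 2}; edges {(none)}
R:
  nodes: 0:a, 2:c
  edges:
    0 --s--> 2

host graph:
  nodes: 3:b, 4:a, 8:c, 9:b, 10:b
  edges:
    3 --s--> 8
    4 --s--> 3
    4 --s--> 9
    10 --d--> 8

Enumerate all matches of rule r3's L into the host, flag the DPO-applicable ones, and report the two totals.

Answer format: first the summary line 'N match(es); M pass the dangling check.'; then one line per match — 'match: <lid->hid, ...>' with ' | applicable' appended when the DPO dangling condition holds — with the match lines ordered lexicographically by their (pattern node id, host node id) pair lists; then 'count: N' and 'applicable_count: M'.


2 match(es); 1 pass the dangling check.
match: 0->4, 1->3, 2->8
match: 0->4, 1->9, 2->8 | applicable
count: 2
applicable_count: 1


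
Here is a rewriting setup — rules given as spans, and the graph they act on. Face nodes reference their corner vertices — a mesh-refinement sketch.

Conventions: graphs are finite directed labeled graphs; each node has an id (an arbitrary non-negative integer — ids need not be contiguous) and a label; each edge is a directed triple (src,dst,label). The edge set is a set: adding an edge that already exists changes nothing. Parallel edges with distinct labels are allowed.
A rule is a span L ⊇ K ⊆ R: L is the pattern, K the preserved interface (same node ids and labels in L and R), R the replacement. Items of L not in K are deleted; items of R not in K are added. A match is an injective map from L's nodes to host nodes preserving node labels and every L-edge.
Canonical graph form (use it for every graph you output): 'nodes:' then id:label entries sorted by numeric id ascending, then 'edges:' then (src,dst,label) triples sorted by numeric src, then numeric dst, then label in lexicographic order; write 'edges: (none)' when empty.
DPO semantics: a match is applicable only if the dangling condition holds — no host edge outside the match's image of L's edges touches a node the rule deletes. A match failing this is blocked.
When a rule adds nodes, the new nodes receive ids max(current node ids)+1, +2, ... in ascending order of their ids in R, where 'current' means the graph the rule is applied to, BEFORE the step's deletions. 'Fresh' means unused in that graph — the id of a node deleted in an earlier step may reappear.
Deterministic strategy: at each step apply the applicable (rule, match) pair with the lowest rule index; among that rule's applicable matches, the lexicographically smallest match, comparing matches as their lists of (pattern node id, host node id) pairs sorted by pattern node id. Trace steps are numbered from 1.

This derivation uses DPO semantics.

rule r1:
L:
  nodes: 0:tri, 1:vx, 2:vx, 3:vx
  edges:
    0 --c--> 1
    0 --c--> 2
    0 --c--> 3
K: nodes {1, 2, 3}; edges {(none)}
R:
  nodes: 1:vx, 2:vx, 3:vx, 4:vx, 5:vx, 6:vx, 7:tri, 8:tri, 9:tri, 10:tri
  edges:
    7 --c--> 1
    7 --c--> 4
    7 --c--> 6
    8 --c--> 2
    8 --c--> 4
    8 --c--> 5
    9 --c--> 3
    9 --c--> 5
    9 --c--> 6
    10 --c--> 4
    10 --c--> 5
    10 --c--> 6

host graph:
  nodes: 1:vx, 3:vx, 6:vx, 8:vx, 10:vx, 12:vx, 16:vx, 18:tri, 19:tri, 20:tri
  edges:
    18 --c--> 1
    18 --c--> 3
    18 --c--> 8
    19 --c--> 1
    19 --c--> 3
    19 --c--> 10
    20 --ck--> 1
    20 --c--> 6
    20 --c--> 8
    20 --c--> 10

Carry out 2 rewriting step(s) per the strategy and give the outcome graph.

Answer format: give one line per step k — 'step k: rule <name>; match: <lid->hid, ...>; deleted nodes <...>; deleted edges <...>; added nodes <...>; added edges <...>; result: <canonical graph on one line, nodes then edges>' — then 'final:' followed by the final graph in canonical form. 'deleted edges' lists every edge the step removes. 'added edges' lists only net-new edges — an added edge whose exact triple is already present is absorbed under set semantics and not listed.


step 1: rule r1; match: 0->18, 1->1, 2->3, 3->8; deleted nodes 18; deleted edges (18,1,c); (18,3,c); (18,8,c); added nodes 21, 22, 23, 24, 25, 26, 27; added edges (24,1,c); (24,21,c); (24,23,c); (25,3,c); (25,21,c); (25,22,c); (26,8,c); (26,22,c); (26,23,c); (27,21,c); (27,22,c); (27,23,c); result: nodes: 1:vx, 3:vx, 6:vx, 8:vx, 10:vx, 12:vx, 16:vx, 19:tri, 20:tri, 21:vx, 22:vx, 23:vx, 24:tri, 25:tri, 26:tri, 27:tri edges: (19,1,c); (19,3,c); (19,10,c); (20,1,ck); (20,6,c); (20,8,c); (20,10,c); (24,1,c); (24,21,c); (24,23,c); (25,3,c); (25,21,c); (25,22,c); (26,8,c); (26,22,c); (26,23,c); (27,21,c); (27,22,c); (27,23,c)
step 2: rule r1; match: 0->19, 1->1, 2->3, 3->10; deleted nodes 19; deleted edges (19,1,c); (19,3,c); (19,10,c); added nodes 28, 29, 30, 31, 32, 33, 34; added edges (31,1,c); (31,28,c); (31,30,c); (32,3,c); (32,28,c); (32,29,c); (33,10,c); (33,29,c); (33,30,c); (34,28,c); (34,29,c); (34,30,c); result: nodes: 1:vx, 3:vx, 6:vx, 8:vx, 10:vx, 12:vx, 16:vx, 20:tri, 21:vx, 22:vx, 23:vx, 24:tri, 25:tri, 26:tri, 27:tri, 28:vx, 29:vx, 30:vx, 31:tri, 32:tri, 33:tri, 34:tri edges: (20,1,ck); (20,6,c); (20,8,c); (20,10,c); (24,1,c); (24,21,c); (24,23,c); (25,3,c); (25,21,c); (25,22,c); (26,8,c); (26,22,c); (26,23,c); (27,21,c); (27,22,c); (27,23,c); (31,1,c); (31,28,c); (31,30,c); (32,3,c); (32,28,c); (32,29,c); (33,10,c); (33,29,c); (33,30,c); (34,28,c); (34,29,c); (34,30,c)
final:
nodes: 1:vx, 3:vx, 6:vx, 8:vx, 10:vx, 12:vx, 16:vx, 20:tri, 21:vx, 22:vx, 23:vx, 24:tri, 25:tri, 26:tri, 27:tri, 28:vx, 29:vx, 30:vx, 31:tri, 32:tri, 33:tri, 34:tri
edges: (20,1,ck); (20,6,c); (20,8,c); (20,10,c); (24,1,c); (24,21,c); (24,23,c); (25,3,c); (25,21,c); (25,22,c); (26,8,c); (26,22,c); (26,23,c); (27,21,c); (27,22,c); (27,23,c); (31,1,c); (31,28,c); (31,30,c); (32,3,c); (32,28,c); (32,29,c); (33,10,c); (33,29,c); (33,30,c); (34,28,c); (34,29,c); (34,30,c)


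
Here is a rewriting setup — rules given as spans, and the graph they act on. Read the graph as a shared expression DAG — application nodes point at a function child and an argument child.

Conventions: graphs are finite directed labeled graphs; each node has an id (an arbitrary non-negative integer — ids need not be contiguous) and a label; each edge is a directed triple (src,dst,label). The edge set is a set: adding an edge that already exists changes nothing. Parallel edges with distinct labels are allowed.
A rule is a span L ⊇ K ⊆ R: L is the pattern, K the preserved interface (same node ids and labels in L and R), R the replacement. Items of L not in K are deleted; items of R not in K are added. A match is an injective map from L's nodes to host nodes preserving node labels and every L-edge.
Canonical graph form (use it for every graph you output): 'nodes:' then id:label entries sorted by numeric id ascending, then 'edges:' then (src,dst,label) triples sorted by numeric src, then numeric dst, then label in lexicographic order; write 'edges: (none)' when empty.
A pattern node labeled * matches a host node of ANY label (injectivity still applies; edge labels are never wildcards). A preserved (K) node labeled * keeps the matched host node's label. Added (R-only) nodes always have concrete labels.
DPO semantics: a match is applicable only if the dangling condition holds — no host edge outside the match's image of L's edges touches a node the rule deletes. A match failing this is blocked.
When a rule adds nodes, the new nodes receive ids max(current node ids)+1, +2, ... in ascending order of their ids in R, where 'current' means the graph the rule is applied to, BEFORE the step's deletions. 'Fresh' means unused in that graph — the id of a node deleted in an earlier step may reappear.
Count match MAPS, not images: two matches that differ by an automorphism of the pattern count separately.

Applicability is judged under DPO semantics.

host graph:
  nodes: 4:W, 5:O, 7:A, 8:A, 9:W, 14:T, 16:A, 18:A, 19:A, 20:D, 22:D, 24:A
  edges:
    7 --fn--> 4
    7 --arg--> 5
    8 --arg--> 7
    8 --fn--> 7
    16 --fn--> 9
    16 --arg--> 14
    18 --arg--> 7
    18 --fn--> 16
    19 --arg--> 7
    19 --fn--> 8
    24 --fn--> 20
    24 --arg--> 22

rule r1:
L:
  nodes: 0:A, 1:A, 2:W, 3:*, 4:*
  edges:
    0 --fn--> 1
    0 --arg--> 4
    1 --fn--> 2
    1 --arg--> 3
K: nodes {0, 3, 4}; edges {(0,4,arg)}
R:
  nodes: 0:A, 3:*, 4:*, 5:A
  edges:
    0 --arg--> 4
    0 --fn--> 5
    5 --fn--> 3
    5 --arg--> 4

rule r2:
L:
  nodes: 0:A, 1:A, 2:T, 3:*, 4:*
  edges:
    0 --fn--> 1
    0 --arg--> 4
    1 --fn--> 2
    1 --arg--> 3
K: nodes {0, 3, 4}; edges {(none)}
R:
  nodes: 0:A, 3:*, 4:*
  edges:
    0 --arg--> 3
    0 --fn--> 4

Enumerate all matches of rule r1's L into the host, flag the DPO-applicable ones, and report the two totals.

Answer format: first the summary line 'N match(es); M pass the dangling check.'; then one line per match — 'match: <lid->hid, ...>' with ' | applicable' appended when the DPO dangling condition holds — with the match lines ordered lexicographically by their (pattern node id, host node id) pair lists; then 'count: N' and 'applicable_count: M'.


1 match(es); 1 pass the dangling check.
match: 0->18, 1->16, 2->9, 3->14, 4->7 | applicable
count: 1
applicable_count: 1


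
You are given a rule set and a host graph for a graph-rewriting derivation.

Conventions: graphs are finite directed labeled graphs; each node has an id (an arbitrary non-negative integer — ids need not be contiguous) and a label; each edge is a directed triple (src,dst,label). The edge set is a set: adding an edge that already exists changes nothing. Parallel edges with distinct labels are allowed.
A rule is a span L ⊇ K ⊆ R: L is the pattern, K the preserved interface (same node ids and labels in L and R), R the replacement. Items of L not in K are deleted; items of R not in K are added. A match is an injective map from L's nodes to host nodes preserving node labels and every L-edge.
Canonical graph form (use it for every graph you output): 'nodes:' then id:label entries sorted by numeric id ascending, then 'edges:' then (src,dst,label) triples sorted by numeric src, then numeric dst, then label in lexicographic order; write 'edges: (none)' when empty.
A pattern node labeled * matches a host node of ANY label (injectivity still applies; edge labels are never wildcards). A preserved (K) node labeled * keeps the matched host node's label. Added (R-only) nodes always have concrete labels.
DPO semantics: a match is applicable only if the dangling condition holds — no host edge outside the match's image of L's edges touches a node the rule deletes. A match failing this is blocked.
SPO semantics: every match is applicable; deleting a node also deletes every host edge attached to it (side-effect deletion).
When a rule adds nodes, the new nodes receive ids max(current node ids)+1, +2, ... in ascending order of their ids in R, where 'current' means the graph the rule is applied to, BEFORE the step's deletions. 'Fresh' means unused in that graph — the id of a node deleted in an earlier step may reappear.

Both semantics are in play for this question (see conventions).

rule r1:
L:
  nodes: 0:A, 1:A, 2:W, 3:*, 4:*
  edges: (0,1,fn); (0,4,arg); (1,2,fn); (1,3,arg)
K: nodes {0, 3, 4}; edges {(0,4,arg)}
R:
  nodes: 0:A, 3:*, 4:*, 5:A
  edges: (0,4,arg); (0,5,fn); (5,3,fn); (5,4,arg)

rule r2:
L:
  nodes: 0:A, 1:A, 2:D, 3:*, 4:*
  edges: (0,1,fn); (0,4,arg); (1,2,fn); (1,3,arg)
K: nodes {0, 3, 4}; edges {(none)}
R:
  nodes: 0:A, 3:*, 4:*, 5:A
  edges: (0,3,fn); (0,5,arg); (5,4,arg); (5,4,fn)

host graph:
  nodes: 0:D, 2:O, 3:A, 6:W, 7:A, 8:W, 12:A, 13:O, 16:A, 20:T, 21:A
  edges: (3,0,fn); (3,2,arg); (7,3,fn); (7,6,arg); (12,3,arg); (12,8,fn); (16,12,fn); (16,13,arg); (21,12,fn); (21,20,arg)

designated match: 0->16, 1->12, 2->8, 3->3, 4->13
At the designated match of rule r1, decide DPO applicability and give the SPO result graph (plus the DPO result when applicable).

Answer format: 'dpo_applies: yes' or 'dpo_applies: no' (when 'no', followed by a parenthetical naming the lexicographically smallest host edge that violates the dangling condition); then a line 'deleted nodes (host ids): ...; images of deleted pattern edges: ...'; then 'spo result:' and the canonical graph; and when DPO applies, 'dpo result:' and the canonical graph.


dpo_applies: no
(the rule deletes node 12, which keeps host edge (21,12,fn) outside the match image — the dangling condition fails, DPO blocks; SPO proceeds and side-deletes such edges)
deleted nodes (host ids): 8, 12; images of deleted pattern edges: (12,3,arg); (12,8,fn); (16,12,fn)
spo result:
nodes: 0:D, 2:O, 3:A, 6:W, 7:A, 13:O, 16:A, 20:T, 21:A, 22:A
edges: (3,0,fn); (3,2,arg); (7,3,fn); (7,6,arg); (16,13,arg); (16,22,fn); (21,20,arg); (22,3,fn); (22,13,arg)


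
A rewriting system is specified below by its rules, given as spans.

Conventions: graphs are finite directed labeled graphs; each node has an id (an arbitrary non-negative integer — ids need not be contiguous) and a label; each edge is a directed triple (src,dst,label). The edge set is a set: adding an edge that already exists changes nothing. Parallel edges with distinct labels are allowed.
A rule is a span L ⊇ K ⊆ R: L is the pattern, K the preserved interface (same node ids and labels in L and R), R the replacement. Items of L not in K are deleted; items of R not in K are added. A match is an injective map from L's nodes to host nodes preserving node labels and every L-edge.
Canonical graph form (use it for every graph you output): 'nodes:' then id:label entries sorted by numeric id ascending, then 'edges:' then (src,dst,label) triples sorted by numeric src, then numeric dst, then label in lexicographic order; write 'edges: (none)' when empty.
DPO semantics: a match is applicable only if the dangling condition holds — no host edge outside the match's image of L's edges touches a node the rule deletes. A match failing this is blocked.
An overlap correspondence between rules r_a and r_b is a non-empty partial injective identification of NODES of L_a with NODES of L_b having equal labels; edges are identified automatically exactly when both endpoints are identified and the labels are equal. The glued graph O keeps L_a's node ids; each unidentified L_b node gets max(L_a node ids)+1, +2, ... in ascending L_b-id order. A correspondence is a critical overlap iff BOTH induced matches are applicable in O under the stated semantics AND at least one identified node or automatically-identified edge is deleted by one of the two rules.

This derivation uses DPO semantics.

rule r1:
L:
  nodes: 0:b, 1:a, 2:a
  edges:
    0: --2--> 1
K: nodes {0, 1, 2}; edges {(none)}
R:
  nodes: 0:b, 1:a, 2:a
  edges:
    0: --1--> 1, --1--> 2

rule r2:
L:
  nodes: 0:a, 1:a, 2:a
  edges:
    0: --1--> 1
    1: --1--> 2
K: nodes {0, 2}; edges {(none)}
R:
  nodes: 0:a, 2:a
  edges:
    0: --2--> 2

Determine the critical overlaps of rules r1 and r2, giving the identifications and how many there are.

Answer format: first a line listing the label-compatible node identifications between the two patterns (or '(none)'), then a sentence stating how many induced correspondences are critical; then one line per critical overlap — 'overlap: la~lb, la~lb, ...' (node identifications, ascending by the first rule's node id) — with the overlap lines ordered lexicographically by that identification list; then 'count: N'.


label-compatible node identifications between L(r1) and L(r2): 1~0, 1~1, 1~2, 2~0, 2~1, 2~2
3 of the induced correspondences are critical overlaps of r1 and r2.
overlap: 1~0, 2~1
overlap: 1~2, 2~1
overlap: 2~1
count: 3


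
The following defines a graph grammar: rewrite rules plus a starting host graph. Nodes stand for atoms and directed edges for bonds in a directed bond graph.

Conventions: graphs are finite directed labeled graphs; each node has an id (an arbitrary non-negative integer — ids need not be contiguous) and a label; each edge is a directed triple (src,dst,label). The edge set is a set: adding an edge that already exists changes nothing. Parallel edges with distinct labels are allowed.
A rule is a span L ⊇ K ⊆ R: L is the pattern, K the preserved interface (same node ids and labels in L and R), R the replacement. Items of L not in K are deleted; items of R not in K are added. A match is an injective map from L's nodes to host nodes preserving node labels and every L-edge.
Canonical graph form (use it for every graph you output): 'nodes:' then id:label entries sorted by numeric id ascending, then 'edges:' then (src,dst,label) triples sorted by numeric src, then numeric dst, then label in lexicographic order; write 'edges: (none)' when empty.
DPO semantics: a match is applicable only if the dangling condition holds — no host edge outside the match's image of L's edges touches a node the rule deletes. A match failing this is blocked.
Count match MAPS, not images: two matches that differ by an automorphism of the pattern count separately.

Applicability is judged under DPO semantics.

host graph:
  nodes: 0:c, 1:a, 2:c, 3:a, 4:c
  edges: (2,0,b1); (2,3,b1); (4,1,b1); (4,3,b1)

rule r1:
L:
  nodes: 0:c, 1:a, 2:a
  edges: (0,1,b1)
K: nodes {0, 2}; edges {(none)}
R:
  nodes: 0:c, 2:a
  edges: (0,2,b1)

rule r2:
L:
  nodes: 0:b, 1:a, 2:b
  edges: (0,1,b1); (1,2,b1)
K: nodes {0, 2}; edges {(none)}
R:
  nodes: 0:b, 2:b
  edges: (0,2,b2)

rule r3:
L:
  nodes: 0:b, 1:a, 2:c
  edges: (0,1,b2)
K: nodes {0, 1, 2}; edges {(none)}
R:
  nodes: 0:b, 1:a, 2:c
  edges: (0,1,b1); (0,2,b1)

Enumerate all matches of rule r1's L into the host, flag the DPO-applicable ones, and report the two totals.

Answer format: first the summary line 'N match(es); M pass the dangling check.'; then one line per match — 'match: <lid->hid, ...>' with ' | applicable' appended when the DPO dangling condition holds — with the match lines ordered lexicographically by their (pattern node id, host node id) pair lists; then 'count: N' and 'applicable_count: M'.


3 match(es); 1 pass the dangling check.
match: 0->2, 1->3, 2->1
match: 0->4, 1->1, 2->3 | applicable
match: 0->4, 1->3, 2->1
count: 3
applicable_count: 1


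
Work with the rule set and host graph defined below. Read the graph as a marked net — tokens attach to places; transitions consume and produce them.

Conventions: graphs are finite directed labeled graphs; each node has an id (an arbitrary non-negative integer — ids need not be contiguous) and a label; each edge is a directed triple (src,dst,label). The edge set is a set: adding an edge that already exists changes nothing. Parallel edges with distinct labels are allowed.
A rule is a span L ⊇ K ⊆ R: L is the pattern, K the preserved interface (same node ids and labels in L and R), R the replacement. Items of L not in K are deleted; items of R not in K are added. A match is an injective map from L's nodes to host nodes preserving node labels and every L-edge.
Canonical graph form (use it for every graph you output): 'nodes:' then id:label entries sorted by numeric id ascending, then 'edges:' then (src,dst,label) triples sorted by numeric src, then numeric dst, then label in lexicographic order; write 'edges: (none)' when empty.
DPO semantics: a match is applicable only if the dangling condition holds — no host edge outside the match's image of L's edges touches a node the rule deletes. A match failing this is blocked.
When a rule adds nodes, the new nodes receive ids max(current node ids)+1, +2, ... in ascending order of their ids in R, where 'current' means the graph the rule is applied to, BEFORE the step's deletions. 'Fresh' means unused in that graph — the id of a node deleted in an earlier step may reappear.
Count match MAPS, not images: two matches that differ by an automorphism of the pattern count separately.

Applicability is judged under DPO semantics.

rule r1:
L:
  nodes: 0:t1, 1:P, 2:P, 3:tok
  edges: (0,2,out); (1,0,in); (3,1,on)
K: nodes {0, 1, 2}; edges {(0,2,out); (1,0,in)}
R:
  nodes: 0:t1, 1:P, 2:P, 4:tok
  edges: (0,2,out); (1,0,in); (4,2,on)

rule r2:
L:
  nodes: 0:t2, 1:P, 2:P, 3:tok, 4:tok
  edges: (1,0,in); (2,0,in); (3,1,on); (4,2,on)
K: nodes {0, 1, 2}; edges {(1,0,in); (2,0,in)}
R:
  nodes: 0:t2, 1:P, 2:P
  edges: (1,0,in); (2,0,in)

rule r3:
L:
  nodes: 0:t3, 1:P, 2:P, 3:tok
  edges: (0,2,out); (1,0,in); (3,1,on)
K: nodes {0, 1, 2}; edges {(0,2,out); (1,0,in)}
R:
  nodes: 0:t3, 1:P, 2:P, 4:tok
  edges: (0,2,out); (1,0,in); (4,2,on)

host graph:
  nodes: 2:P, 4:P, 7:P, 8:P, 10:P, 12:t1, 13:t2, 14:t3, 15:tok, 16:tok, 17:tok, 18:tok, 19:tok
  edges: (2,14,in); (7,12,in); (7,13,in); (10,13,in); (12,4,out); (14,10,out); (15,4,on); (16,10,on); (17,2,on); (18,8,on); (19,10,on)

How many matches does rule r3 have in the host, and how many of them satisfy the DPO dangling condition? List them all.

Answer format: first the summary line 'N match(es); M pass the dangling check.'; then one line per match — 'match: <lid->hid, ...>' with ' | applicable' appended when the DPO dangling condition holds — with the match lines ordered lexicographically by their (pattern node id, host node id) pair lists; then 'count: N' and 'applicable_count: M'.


1 match(es); 1 pass the dangling check.
match: 0->14, 1->2, 2->10, 3->17 | applicable
count: 1
applicable_count: 1


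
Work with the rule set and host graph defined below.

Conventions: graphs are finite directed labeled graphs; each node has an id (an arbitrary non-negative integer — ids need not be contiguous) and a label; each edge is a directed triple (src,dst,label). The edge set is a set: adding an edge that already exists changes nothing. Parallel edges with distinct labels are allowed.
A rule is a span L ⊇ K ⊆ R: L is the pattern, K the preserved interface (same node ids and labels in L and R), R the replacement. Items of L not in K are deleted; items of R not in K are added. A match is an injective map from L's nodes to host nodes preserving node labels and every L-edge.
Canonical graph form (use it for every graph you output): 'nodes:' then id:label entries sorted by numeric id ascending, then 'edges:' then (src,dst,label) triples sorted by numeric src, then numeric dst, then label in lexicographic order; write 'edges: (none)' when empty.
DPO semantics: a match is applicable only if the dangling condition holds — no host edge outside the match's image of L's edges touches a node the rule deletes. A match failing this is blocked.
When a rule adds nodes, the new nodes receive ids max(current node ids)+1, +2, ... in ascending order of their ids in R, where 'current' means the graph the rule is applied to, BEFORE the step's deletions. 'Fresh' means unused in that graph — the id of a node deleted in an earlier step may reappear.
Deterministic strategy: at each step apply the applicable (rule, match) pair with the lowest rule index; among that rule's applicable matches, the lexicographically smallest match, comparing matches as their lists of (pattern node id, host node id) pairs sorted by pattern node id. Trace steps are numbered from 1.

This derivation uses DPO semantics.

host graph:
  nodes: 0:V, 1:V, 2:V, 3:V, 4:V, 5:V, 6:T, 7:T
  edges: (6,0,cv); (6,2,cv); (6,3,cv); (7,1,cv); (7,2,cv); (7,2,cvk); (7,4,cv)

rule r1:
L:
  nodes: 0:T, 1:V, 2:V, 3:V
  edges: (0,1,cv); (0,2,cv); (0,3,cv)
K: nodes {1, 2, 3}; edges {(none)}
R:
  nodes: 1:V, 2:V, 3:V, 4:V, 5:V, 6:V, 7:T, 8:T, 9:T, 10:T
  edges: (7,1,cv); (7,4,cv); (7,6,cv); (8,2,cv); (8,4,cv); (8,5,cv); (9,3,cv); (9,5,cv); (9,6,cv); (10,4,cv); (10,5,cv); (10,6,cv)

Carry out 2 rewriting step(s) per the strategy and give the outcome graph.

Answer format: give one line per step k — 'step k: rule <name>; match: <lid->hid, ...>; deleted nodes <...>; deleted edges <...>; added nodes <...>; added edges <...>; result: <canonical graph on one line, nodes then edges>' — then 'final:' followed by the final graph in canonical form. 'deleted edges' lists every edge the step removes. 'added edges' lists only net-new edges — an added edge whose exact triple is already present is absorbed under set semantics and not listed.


step 1: rule r1; match: 0->6, 1->0, 2->2, 3->3; deleted nodes 6; deleted edges (6,0,cv); (6,2,cv); (6,3,cv); added nodes 8, 9, 10, 11, 12, 13, 14; added edges (11,0,cv); (11,8,cv); (11,10,cv); (12,2,cv); (12,8,cv); (12,9,cv); (13,3,cv); (13,9,cv); (13,10,cv); (14,8,cv); (14,9,cv); (14,10,cv); result: nodes: 0:V, 1:V, 2:V, 3:V, 4:V, 5:V, 7:T, 8:V, 9:V, 10:V, 11:T, 12:T, 13:T, 14:T edges: (7,1,cv); (7,2,cv); (7,2,cvk); (7,4,cv); (11,0,cv); (11,8,cv); (11,10,cv); (12,2,cv); (12,8,cv); (12,9,cv); (13,3,cv); (13,9,cv); (13,10,cv); (14,8,cv); (14,9,cv); (14,10,cv)
step 2: rule r1; match: 0->11, 1->0, 2->8, 3->10; deleted nodes 11; deleted edges (11,0,cv); (11,8,cv); (11,10,cv); added nodes 15, 16, 17, 18, 19, 20, 21; added edges (18,0,cv); (18,15,cv); (18,17,cv); (19,8,cv); (19,15,cv); (19,16,cv); (20,10,cv); (20,16,cv); (20,17,cv); (21,15,cv); (21,16,cv); (21,17,cv); result: nodes: 0:V, 1:V, 2:V, 3:V, 4:V, 5:V, 7:T, 8:V, 9:V, 10:V, 12:T, 13:T, 14:T, 15:V, 16:V, 17:V, 18:T, 19:T, 20:T, 21:T edges: (7,1,cv); (7,2,cv); (7,2,cvk); (7,4,cv); (12,2,cv); (12,8,cv); (12,9,cv); (13,3,cv); (13,9,cv); (13,10,cv); (14,8,cv); (14,9,cv); (14,10,cv); (18,0,cv); (18,15,cv); (18,17,cv); (19,8,cv); (19,15,cv); (19,16,cv); (20,10,cv); (20,16,cv); (20,17,cv); (21,15,cv); (21,16,cv); (21,17,cv)
final:
nodes: 0:V, 1:V, 2:V, 3:V, 4:V, 5:V, 7:T, 8:V, 9:V, 10:V, 12:T, 13:T, 14:T, 15:V, 16:V, 17:V, 18:T, 19:T, 20:T, 21:T
edges: (7,1,cv); (7,2,cv); (7,2,cvk); (7,4,cv); (12,2,cv); (12,8,cv); (12,9,cv); (13,3,cv); (13,9,cv); (13,10,cv); (14,8,cv); (14,9,cv); (14,10,cv); (18,0,cv); (18,15,cv); (18,17,cv); (19,8,cv); (19,15,cv); (19,16,cv); (20,10,cv); (20,16,cv); (20,17,cv); (21,15,cv); (21,16,cv); (21,17,cv)


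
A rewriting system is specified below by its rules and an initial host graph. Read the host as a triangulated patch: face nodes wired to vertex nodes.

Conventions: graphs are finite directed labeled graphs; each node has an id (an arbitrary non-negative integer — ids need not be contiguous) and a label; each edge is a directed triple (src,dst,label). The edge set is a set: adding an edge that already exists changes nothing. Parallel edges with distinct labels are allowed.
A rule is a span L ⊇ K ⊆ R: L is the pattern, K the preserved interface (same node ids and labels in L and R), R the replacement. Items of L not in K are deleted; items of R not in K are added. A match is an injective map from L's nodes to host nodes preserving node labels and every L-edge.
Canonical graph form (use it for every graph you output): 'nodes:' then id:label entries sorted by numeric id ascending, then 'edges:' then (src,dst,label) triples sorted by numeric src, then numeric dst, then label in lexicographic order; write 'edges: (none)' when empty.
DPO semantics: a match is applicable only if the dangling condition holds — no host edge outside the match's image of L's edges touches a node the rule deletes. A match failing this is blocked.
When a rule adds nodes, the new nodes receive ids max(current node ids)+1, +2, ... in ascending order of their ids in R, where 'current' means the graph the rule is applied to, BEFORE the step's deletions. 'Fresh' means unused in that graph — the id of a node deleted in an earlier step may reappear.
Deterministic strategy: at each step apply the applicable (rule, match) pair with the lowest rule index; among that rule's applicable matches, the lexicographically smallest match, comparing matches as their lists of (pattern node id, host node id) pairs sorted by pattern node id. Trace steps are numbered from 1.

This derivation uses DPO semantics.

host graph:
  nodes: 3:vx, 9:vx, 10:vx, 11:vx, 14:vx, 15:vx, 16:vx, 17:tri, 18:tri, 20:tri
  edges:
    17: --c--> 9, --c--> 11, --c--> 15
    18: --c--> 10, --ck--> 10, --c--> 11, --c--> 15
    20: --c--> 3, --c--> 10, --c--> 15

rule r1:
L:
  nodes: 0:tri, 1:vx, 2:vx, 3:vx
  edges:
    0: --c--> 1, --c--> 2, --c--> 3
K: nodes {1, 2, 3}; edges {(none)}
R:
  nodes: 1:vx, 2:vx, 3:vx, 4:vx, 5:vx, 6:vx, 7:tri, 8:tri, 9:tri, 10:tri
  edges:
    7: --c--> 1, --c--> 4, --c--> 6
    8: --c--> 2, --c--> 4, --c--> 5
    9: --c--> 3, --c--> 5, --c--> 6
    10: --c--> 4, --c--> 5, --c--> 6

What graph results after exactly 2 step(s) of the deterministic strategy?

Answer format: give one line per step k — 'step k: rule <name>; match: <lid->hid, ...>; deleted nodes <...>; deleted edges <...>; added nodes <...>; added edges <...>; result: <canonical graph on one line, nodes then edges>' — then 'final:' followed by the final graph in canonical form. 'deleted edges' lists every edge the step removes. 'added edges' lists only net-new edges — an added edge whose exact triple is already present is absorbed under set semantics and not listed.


step 1: rule r1; match: 0->17, 1->9, 2->11, 3->15; deleted nodes 17; deleted edges (17,9,c); (17,11,c); (17,15,c); added nodes 21, 22, 23, 24, 25, 26, 27; added edges (24,9,c); (24,21,c); (24,23,c); (25,11,c); (25,21,c); (25,22,c); (26,15,c); (26,22,c); (26,23,c); (27,21,c); (27,22,c); (27,23,c); result: nodes: 3:vx, 9:vx, 10:vx, 11:vx, 14:vx, 15:vx, 16:vx, 18:tri, 20:tri, 21:vx, 22:vx, 23:vx, 24:tri, 25:tri, 26:tri, 27:tri edges: (18,10,c); (18,10,ck); (18,11,c); (18,15,c); (20,3,c); (20,10,c); (20,15,c); (24,9,c); (24,21,c); (24,23,c); (25,11,c); (25,21,c); (25,22,c); (26,15,c); (26,22,c); (26,23,c); (27,21,c); (27,22,c); (27,23,c)
step 2: rule r1; match: 0->20, 1->3, 2->10, 3->15; deleted nodes 20; deleted edges (20,3,c); (20,10,c); (20,15,c); added nodes 28, 29, 30, 31, 32, 33, 34; added edges (31,3,c); (31,28,c); (31,30,c); (32,10,c); (32,28,c); (32,29,c); (33,15,c); (33,29,c); (33,30,c); (34,28,c); (34,29,c); (34,30,c); result: nodes: 3:vx, 9:vx, 10:vx, 11:vx, 14:vx, 15:vx, 16:vx, 18:tri, 21:vx, 22:vx, 23:vx, 24:tri, 25:tri, 26:tri, 27:tri, 28:vx, 29:vx, 30:vx, 31:tri, 32:tri, 33:tri, 34:tri edges: (18,10,c); (18,10,ck); (18,11,c); (18,15,c); (24,9,c); (24,21,c); (24,23,c); (25,11,c); (25,21,c); (25,22,c); (26,15,c); (26,22,c); (26,23,c); (27,21,c); (27,22,c); (27,23,c); (31,3,c); (31,28,c); (31,30,c); (32,10,c); (32,28,c); (32,29,c); (33,15,c); (33,29,c); (33,30,c); (34,28,c); (34,29,c); (34,30,c)
final:
nodes: 3:vx, 9:vx, 10:vx, 11:vx, 14:vx, 15:vx, 16:vx, 18:tri, 21:vx, 22:vx, 23:vx, 24:tri, 25:tri, 26:tri, 27:tri, 28:vx, 29:vx, 30:vx, 31:tri, 32:tri, 33:tri, 34:tri
edges: (18,10,c); (18,10,ck); (18,11,c); (18,15,c); (24,9,c); (24,21,c); (24,23,c); (25,11,c); (25,21,c); (25,22,c); (26,15,c); (26,22,c); (26,23,c); (27,21,c); (27,22,c); (27,23,c); (31,3,c); (31,28,c); (31,30,c); (32,10,c); (32,28,c); (32,29,c); (33,15,c); (33,29,c); (33,30,c); (34,28,c); (34,29,c); (34,30,c)


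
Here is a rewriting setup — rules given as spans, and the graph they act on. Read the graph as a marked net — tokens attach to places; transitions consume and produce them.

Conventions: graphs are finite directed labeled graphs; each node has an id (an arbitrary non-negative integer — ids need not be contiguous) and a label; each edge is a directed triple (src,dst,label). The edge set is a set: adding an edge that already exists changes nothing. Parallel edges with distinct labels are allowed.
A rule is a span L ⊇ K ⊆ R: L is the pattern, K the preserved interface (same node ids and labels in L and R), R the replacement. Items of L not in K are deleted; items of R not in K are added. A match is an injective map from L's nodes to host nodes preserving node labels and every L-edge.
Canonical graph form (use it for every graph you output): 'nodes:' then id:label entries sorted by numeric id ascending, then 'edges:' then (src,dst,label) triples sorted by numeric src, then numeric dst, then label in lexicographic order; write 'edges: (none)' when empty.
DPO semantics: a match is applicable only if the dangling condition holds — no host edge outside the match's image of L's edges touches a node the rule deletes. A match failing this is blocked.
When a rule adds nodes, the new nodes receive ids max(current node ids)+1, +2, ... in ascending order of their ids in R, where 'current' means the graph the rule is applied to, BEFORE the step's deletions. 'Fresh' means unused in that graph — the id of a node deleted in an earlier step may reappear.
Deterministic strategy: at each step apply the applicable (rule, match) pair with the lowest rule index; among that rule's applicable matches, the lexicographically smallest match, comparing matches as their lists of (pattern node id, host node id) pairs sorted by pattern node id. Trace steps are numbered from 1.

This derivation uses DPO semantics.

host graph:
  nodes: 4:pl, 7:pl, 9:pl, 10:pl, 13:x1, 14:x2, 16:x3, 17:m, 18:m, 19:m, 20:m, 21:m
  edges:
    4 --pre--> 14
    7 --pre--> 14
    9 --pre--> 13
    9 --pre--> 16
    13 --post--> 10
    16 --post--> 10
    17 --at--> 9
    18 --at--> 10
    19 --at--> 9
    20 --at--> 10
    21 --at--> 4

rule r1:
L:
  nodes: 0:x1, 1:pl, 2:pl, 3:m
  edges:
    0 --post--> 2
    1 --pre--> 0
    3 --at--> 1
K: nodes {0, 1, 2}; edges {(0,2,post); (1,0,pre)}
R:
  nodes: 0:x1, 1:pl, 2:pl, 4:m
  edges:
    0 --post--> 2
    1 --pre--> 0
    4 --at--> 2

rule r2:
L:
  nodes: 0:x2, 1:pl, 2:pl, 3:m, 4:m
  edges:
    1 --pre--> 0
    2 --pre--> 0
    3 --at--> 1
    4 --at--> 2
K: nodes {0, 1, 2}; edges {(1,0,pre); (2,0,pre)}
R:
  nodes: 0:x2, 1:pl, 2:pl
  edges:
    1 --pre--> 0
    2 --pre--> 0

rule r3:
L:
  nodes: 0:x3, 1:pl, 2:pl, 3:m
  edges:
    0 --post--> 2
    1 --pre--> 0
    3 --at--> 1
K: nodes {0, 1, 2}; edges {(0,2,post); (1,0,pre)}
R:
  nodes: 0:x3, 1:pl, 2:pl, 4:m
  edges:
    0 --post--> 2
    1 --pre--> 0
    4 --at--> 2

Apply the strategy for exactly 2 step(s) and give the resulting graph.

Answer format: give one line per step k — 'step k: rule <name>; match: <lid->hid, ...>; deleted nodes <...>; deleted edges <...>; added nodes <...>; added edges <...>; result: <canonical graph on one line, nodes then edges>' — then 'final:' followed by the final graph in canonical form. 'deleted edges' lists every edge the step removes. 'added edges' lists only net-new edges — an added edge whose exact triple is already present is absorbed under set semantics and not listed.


step 1: rule r1; match: 0->13, 1->9, 2->10, 3->17; deleted nodes 17; deleted edges (17,9,at); added nodes 22; added edges (22,10,at); result: nodes: 4:pl, 7:pl, 9:pl, 10:pl, 13:x1, 14:x2, 16:x3, 18:m, 19:m, 20:m, 21:m, 22:m edges: (4,14,pre); (7,14,pre); (9,13,pre); (9,16,pre); (13,10,post); (16,10,post); (18,10,at); (19,9,at); (20,10,at); (21,4,at); (22,10,at)
step 2: rule r1; match: 0->13, 1->9, 2->10, 3->19; deleted nodes 19; deleted edges (19,9,at); added nodes 23; added edges (23,10,at); result: nodes: 4:pl, 7:pl, 9:pl, 10:pl, 13:x1, 14:x2, 16:x3, 18:m, 20:m, 21:m, 22:m, 23:m edges: (4,14,pre); (7,14,pre); (9,13,pre); (9,16,pre); (13,10,post); (16,10,post); (18,10,at); (20,10,at); (21,4,at); (22,10,at); (23,10,at)
final:
nodes: 4:pl, 7:pl, 9:pl, 10:pl, 13:x1, 14:x2, 16:x3, 18:m, 20:m, 21:m, 22:m, 23:m
edges: (4,14,pre); (7,14,pre); (9,13,pre); (9,16,pre); (13,10,post); (16,10,post); (18,10,at); (20,10,at); (21,4,at); (22,10,at); (23,10,at)
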